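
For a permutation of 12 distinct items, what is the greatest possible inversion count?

66 inversions

A reversed (strictly descending) arrangement makes every pair an inversion, giving C(12, 2) inversions.
C(12, 2) = 12·11/2 = 66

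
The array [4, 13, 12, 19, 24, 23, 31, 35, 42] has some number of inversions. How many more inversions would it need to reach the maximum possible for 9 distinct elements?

Maximum inversions for 9 distinct elements is C(9, 2) = 9·8/2 = 36.
Current inversions — for each element, count later smaller elements:
4: 0
13: 1
12: 0
19: 0
24: 1
23: 0
31: 0
35: 0
42: 0
Current total: 0 + 1 + 0 + 0 + 1 + 0 + 0 + 0 + 0 = 2
Shortfall: 36 − 2 = 34

34 inversions short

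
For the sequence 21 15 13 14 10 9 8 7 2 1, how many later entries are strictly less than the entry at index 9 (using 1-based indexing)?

1

The element at index 9 is 2.
Elements after it: 1
Those smaller than 2: 1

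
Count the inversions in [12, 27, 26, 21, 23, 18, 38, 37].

For each element, count later entries that are smaller:
12: 0
27: 4
26: 3
21: 1
23: 1
18: 0
38: 1
37: 0
Sum: 0 + 4 + 3 + 1 + 1 + 0 + 1 + 0 = 10

10 out-of-order pairs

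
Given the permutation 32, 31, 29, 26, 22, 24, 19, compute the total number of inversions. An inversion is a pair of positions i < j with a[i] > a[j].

For each element, count later entries that are smaller:
32 → 31, 29, 26, 22, 24, 19 → 6
31 → 29, 26, 22, 24, 19 → 5
29 → 26, 22, 24, 19 → 4
26 → 22, 24, 19 → 3
22 → 19 → 1
24 → 19 → 1
19 → none → 0
Sum: 6 + 5 + 4 + 3 + 1 + 1 + 0 = 20

20 inversions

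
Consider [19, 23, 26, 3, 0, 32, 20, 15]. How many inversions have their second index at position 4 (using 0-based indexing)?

4 such elements

The element at index 4 is 0.
Elements before it: 19, 23, 26, 3
Those larger than 0: 19, 23, 26, 3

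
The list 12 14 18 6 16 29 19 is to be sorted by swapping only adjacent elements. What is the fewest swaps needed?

Minimum adjacent swaps = number of inversions (each swap of adjacent out-of-order elements removes one inversion and no swap can remove more).
Count inversions — for each element, later elements that are smaller:
12: 6 → 1
14: 6 → 1
18: 6, 16 → 2
6: none → 0
16: none → 0
29: 19 → 1
19: none → 0
Total inversions: 1 + 1 + 2 + 0 + 0 + 1 + 0 = 5

Adjacent swaps: 5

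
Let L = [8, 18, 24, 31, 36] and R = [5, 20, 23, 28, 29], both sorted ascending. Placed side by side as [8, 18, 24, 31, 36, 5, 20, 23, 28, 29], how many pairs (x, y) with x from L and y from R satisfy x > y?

15 split inversions

For each element r of the right run, count left-run elements greater than r:
r = 5: 8, 18, 24, 31, 36 → 5
r = 20: 24, 31, 36 → 3
r = 23: 24, 31, 36 → 3
r = 28: 31, 36 → 2
r = 29: 31, 36 → 2
Cross-inversions: 5 + 3 + 3 + 2 + 2 = 15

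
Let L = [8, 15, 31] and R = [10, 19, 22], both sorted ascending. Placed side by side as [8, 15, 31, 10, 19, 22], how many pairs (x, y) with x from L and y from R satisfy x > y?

There are 4 split inversions.

For each element r of the right run, count left-run elements greater than r:
r = 10: 15, 31 → 2
r = 19: 31 → 1
r = 22: 31 → 1
Cross-inversions: 2 + 1 + 1 = 4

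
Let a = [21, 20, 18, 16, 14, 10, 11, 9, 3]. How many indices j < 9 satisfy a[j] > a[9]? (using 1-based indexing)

8

The element at index 9 is 3.
Elements before it: 21, 20, 18, 16, 14, 10, 11, 9
Those larger than 3: 21, 20, 18, 16, 14, 10, 11, 9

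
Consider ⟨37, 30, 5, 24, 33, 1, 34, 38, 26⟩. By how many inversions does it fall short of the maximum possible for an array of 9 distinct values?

Maximum inversions for 9 distinct elements is C(9, 2) = 9·8/2 = 36.
Current inversions — for each element, count later smaller elements:
37: 7
30: 4
5: 1
24: 1
33: 2
1: 0
34: 1
38: 1
26: 0
Current total: 7 + 4 + 1 + 1 + 2 + 0 + 1 + 1 + 0 = 17
Shortfall: 36 − 17 = 19

19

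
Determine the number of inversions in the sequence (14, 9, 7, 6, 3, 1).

Sweep left to right; for each value list the smaller values that follow it:
14: 5
9: 4
7: 3
6: 2
3: 1
1: 0
Sum: 5 + 4 + 3 + 2 + 1 + 0 = 15

15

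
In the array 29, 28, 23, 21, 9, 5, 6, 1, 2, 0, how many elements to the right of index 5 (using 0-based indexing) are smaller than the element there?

The element at index 5 is 5.
Elements after it: 6, 1, 2, 0
Those smaller than 5: 1, 2, 0

3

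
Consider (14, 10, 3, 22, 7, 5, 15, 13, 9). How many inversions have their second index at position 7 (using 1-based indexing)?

1 such element

The element at index 7 is 15.
Elements before it: 14, 10, 3, 22, 7, 5
Those larger than 15: 22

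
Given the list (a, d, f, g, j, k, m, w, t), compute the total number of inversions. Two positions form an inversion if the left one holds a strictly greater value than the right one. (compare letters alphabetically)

Count, for each position, how many later elements it exceeds:
a → none → 0
d → none → 0
f → none → 0
g → none → 0
j → none → 0
k → none → 0
m → none → 0
w → t → 1
t → none → 0
Sum: 0 + 0 + 0 + 0 + 0 + 0 + 0 + 1 + 0 = 1

Inversions: 1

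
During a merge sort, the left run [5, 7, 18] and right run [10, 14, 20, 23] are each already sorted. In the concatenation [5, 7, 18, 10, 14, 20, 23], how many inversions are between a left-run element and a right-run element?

2

Count, for every r in R, how many entries of L exceed r:
r = 10: 18 → 1
r = 14: 18 → 1
r = 20: none → 0
r = 23: none → 0
Cross-inversions: 1 + 1 + 0 + 0 = 2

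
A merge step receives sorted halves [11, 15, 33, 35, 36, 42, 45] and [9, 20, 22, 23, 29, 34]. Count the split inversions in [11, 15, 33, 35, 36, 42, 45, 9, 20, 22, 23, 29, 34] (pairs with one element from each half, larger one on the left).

31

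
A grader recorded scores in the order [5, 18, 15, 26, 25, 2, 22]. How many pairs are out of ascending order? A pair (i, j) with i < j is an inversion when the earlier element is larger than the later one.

9 inversions

Count, for each position, how many later elements it exceeds:
5: 1
18: 2
15: 1
26: 3
25: 2
2: 0
22: 0
Sum: 1 + 2 + 1 + 3 + 2 + 0 + 0 = 9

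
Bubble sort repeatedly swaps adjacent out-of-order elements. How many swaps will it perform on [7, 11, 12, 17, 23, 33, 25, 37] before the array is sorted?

Swaps: 1

Minimum adjacent swaps = number of inversions (each swap of adjacent out-of-order elements removes one inversion and no swap can remove more).
Count inversions — for each element, later elements that are smaller:
7: none → 0
11: none → 0
12: none → 0
17: none → 0
23: none → 0
33: 25 → 1
25: none → 0
37: none → 0
Total inversions: 0 + 0 + 0 + 0 + 0 + 1 + 0 + 0 = 1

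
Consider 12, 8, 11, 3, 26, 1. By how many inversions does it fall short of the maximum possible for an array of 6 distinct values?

5 inversions short

Maximum inversions for 6 distinct elements is C(6, 2) = 6·5/2 = 15.
Current inversions — for each element, count later smaller elements:
12: 4
8: 2
11: 2
3: 1
26: 1
1: 0
Current total: 4 + 2 + 2 + 1 + 1 + 0 = 10
Shortfall: 15 − 10 = 5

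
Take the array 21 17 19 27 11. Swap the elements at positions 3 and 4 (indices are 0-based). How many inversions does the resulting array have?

5 inversions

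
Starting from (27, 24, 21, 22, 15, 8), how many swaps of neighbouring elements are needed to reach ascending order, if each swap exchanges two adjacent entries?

Adjacent swaps: 14

Minimum adjacent swaps = number of inversions (each swap of adjacent out-of-order elements removes one inversion and no swap can remove more).
Count inversions — for each element, later elements that are smaller:
27: 24, 21, 22, 15, 8 → 5
24: 21, 22, 15, 8 → 4
21: 15, 8 → 2
22: 15, 8 → 2
15: 8 → 1
8: none → 0
Total inversions: 5 + 4 + 2 + 2 + 1 + 0 = 14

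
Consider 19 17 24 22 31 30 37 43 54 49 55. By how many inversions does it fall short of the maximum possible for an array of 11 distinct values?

51

Maximum inversions for 11 distinct elements is C(11, 2) = 11·10/2 = 55.
Current inversions — for each element, count later smaller elements:
19: 1
17: 0
24: 1
22: 0
31: 1
30: 0
37: 0
43: 0
54: 1
49: 0
55: 0
Current total: 1 + 0 + 1 + 0 + 1 + 0 + 0 + 0 + 1 + 0 + 0 = 4
Shortfall: 55 − 4 = 51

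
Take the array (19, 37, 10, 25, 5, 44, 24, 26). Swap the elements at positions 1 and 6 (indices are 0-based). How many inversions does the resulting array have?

9 inversions

Positions 1 and 6 hold 37 and 24; after swapping, the array is [19, 24, 10, 25, 5, 44, 37, 26].
Sweep left to right; for each value list the smaller values that follow it:
19: 2
24: 2
10: 1
25: 1
5: 0
44: 2
37: 1
26: 0
Sum: 2 + 2 + 1 + 1 + 0 + 2 + 1 + 0 = 9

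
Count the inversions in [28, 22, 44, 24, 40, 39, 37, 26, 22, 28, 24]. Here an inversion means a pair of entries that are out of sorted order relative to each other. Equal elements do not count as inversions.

32 inversions

Count, for each position, how many later elements it exceeds:
28: 5
22: 0
44: 8
24: 1
40: 6
39: 5
37: 4
26: 2
22: 0
28: 1
24: 0
Sum: 5 + 0 + 8 + 1 + 6 + 5 + 4 + 2 + 0 + 1 + 0 = 32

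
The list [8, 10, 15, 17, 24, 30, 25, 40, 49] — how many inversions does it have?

1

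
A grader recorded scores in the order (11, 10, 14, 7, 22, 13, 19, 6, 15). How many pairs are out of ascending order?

For each element, count later entries that are smaller:
11 → 10, 7, 6 → 3
10 → 7, 6 → 2
14 → 7, 13, 6 → 3
7 → 6 → 1
22 → 13, 19, 6, 15 → 4
13 → 6 → 1
19 → 6, 15 → 2
6 → none → 0
15 → none → 0
Sum: 3 + 2 + 3 + 1 + 4 + 1 + 2 + 0 + 0 = 16

16 inversions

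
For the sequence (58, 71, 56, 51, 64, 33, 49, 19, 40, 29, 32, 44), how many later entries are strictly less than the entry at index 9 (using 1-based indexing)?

The element at index 9 is 40.
Elements after it: 29, 32, 44
Those smaller than 40: 29, 32

2 such elements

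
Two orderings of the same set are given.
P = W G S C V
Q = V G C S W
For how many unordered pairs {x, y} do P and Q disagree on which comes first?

8 disagreeing pairs

Assign each item its position (1..5) in the first ordering, then rewrite the second ordering as that position sequence:
positions: W→1, G→2, S→3, C→4, V→5
second ordering as positions: [5, 2, 4, 3, 1]
Discordant pairs = inversions in this position sequence.
5: 2, 4, 3, 1 → 4
2: 1 → 1
4: 3, 1 → 2
3: 1 → 1
1: 0
Total: 4 + 1 + 2 + 1 + 0 = 8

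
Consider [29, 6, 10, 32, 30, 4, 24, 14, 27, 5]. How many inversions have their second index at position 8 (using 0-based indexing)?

The element at index 8 is 27.
Elements before it: 29, 6, 10, 32, 30, 4, 24, 14
Those larger than 27: 29, 32, 30

3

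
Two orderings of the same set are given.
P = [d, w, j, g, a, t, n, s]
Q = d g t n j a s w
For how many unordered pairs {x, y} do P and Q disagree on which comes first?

Assign each item its position (1..8) in the first ordering, then rewrite the second ordering as that position sequence:
positions: d→1, w→2, j→3, g→4, a→5, t→6, n→7, s→8
second ordering as positions: [1, 4, 6, 7, 3, 5, 8, 2]
Discordant pairs = inversions in this position sequence.
1: 0
4: 3, 2 → 2
6: 3, 5, 2 → 3
7: 3, 5, 2 → 3
3: 2 → 1
5: 2 → 1
8: 2 → 1
2: 0
Total: 0 + 2 + 3 + 3 + 1 + 1 + 1 + 0 = 11

11 disagreeing pairs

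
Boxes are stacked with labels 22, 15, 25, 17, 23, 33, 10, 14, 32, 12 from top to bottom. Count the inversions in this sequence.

25

For each element, count later entries that are smaller:
22 → 15, 17, 10, 14, 12 → 5
15 → 10, 14, 12 → 3
25 → 17, 23, 10, 14, 12 → 5
17 → 10, 14, 12 → 3
23 → 10, 14, 12 → 3
33 → 10, 14, 32, 12 → 4
10 → none → 0
14 → 12 → 1
32 → 12 → 1
12 → none → 0
Sum: 5 + 3 + 5 + 3 + 3 + 4 + 0 + 1 + 1 + 0 = 25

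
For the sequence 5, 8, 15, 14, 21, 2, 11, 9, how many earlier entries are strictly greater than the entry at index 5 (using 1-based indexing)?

The element at index 5 is 21.
Elements before it: 5, 8, 15, 14
None of them are larger than 21.

0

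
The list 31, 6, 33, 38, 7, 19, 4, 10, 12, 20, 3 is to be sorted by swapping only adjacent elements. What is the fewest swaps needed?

34

Minimum adjacent swaps = number of inversions (each swap of adjacent out-of-order elements removes one inversion and no swap can remove more).
Count inversions — for each element, later elements that are smaller:
31: 6, 7, 19, 4, 10, 12, 20, 3 → 8
6: 4, 3 → 2
33: 7, 19, 4, 10, 12, 20, 3 → 7
38: 7, 19, 4, 10, 12, 20, 3 → 7
7: 4, 3 → 2
19: 4, 10, 12, 3 → 4
4: 3 → 1
10: 3 → 1
12: 3 → 1
20: 3 → 1
3: none → 0
Total inversions: 8 + 2 + 7 + 7 + 2 + 4 + 1 + 1 + 1 + 1 + 0 = 34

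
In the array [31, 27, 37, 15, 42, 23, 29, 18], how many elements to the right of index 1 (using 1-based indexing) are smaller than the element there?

5 such elements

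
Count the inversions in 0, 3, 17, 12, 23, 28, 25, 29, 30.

2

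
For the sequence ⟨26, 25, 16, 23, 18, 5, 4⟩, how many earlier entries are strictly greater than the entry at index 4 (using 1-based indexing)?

The element at index 4 is 23.
Elements before it: 26, 25, 16
Those larger than 23: 26, 25

2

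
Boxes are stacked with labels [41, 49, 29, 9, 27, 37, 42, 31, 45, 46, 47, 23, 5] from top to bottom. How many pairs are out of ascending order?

Out-of-order pairs: 40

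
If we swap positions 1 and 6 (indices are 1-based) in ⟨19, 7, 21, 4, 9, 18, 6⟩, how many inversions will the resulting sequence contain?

12 inversions

Positions 1 and 6 hold 19 and 18; after swapping, the array is [18, 7, 21, 4, 9, 19, 6].
For each element, count later entries that are smaller:
18 → 7, 4, 9, 6 → 4
7 → 4, 6 → 2
21 → 4, 9, 19, 6 → 4
4 → none → 0
9 → 6 → 1
19 → 6 → 1
6 → none → 0
Sum: 4 + 2 + 4 + 0 + 1 + 1 + 0 = 12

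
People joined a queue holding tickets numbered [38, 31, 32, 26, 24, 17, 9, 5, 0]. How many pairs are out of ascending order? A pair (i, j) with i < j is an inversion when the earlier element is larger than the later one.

Inversions: 35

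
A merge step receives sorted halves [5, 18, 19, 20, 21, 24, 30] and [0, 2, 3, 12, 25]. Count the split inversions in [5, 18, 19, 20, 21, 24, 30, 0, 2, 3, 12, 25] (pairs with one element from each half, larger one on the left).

28

Take each right-half value and tally the left-half values above it:
r = 0: 5, 18, 19, 20, 21, 24, 30 → 7
r = 2: 5, 18, 19, 20, 21, 24, 30 → 7
r = 3: 5, 18, 19, 20, 21, 24, 30 → 7
r = 12: 18, 19, 20, 21, 24, 30 → 6
r = 25: 30 → 1
Cross-inversions: 7 + 7 + 7 + 6 + 1 = 28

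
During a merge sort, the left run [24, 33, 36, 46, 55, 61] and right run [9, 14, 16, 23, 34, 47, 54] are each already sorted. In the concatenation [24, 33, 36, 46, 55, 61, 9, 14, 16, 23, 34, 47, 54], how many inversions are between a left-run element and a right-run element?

Count, for every r in R, how many entries of L exceed r:
r = 9: 24, 33, 36, 46, 55, 61 → 6
r = 14: 24, 33, 36, 46, 55, 61 → 6
r = 16: 24, 33, 36, 46, 55, 61 → 6
r = 23: 24, 33, 36, 46, 55, 61 → 6
r = 34: 36, 46, 55, 61 → 4
r = 47: 55, 61 → 2
r = 54: 55, 61 → 2
Cross-inversions: 6 + 6 + 6 + 6 + 4 + 2 + 2 = 32

32 split inversions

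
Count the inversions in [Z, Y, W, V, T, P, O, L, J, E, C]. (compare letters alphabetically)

Sweep left to right; for each value list the smaller values that follow it:
Z → Y, W, V, T, P, O, L, J, E, C → 10
Y → W, V, T, P, O, L, J, E, C → 9
W → V, T, P, O, L, J, E, C → 8
V → T, P, O, L, J, E, C → 7
T → P, O, L, J, E, C → 6
P → O, L, J, E, C → 5
O → L, J, E, C → 4
L → J, E, C → 3
J → E, C → 2
E → C → 1
C → none → 0
Sum: 10 + 9 + 8 + 7 + 6 + 5 + 4 + 3 + 2 + 1 + 0 = 55

55 inversions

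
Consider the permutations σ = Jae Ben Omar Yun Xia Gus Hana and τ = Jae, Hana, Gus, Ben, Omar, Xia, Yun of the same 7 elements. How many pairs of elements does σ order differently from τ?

Assign each item its position (1..7) in the first ordering, then rewrite the second ordering as that position sequence:
positions: Jae→1, Ben→2, Omar→3, Yun→4, Xia→5, Gus→6, Hana→7
second ordering as positions: [1, 7, 6, 2, 3, 5, 4]
Discordant pairs = inversions in this position sequence.
1: 0
7: 6, 2, 3, 5, 4 → 5
6: 2, 3, 5, 4 → 4
2: 0
3: 0
5: 4 → 1
4: 0
Total: 0 + 5 + 4 + 0 + 0 + 1 + 0 = 10

10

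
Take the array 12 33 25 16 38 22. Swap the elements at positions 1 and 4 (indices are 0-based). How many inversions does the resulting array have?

Positions 1 and 4 hold 33 and 38; after swapping, the array is [12, 38, 25, 16, 33, 22].
Sweep left to right; for each value list the smaller values that follow it:
12: 0
38: 4
25: 2
16: 0
33: 1
22: 0
Sum: 0 + 4 + 2 + 0 + 1 + 0 = 7

Inversions: 7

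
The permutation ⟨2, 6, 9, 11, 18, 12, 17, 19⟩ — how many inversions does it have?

2 out-of-order pairs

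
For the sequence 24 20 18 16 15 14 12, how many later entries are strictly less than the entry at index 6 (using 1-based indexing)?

1

The element at index 6 is 14.
Elements after it: 12
Those smaller than 14: 12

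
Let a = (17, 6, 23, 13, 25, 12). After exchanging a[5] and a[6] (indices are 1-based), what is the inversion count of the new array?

Positions 5 and 6 hold 25 and 12; after swapping, the array is [17, 6, 23, 13, 12, 25].
Element-by-element contributions:
17 → 6, 13, 12 → 3
6 → none → 0
23 → 13, 12 → 2
13 → 12 → 1
12 → none → 0
25 → none → 0
Sum: 3 + 0 + 2 + 1 + 0 + 0 = 6

6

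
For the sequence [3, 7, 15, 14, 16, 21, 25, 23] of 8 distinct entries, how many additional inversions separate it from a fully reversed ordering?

Maximum inversions for 8 distinct elements is C(8, 2) = 8·7/2 = 28.
Current inversions — for each element, count later smaller elements:
3: 0
7: 0
15: 1
14: 0
16: 0
21: 0
25: 1
23: 0
Current total: 0 + 0 + 1 + 0 + 0 + 0 + 1 + 0 = 2
Shortfall: 28 − 2 = 26

26 inversions short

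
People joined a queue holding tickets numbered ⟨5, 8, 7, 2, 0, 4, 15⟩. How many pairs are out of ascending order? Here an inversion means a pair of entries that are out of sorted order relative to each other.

Count, for each position, how many later elements it exceeds:
5: 3
8: 4
7: 3
2: 1
0: 0
4: 0
15: 0
Sum: 3 + 4 + 3 + 1 + 0 + 0 + 0 = 11

11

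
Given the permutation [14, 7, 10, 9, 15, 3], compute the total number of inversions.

Element-by-element contributions:
14 → 7, 10, 9, 3 → 4
7 → 3 → 1
10 → 9, 3 → 2
9 → 3 → 1
15 → 3 → 1
3 → none → 0
Sum: 4 + 1 + 2 + 1 + 1 + 0 = 9

There are 9 out-of-order pairs.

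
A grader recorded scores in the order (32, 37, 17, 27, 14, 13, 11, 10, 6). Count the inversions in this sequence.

Inversions: 34

Sweep left to right; for each value list the smaller values that follow it:
32 → 17, 27, 14, 13, 11, 10, 6 → 7
37 → 17, 27, 14, 13, 11, 10, 6 → 7
17 → 14, 13, 11, 10, 6 → 5
27 → 14, 13, 11, 10, 6 → 5
14 → 13, 11, 10, 6 → 4
13 → 11, 10, 6 → 3
11 → 10, 6 → 2
10 → 6 → 1
6 → none → 0
Sum: 7 + 7 + 5 + 5 + 4 + 3 + 2 + 1 + 0 = 34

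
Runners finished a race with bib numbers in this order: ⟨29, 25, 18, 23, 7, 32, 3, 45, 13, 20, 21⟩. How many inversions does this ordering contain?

For each element, count later entries that are smaller:
29 → 25, 18, 23, 7, 3, 13, 20, 21 → 8
25 → 18, 23, 7, 3, 13, 20, 21 → 7
18 → 7, 3, 13 → 3
23 → 7, 3, 13, 20, 21 → 5
7 → 3 → 1
32 → 3, 13, 20, 21 → 4
3 → none → 0
45 → 13, 20, 21 → 3
13 → none → 0
20 → none → 0
21 → none → 0
Sum: 8 + 7 + 3 + 5 + 1 + 4 + 0 + 3 + 0 + 0 + 0 = 31

31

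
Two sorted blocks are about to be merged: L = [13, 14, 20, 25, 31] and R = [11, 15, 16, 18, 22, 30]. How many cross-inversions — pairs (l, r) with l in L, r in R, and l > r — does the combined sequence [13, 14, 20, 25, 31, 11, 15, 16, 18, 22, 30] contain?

Count, for every r in R, how many entries of L exceed r:
r = 11: 13, 14, 20, 25, 31 → 5
r = 15: 20, 25, 31 → 3
r = 16: 20, 25, 31 → 3
r = 18: 20, 25, 31 → 3
r = 22: 25, 31 → 2
r = 30: 31 → 1
Cross-inversions: 5 + 3 + 3 + 3 + 2 + 1 = 17

17 split inversions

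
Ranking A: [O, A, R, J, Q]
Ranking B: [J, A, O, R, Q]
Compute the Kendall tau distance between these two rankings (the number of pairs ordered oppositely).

4

Assign each item its position (1..5) in the first ordering, then rewrite the second ordering as that position sequence:
positions: O→1, A→2, R→3, J→4, Q→5
second ordering as positions: [4, 2, 1, 3, 5]
Discordant pairs = inversions in this position sequence.
4: 2, 1, 3 → 3
2: 1 → 1
1: 0
3: 0
5: 0
Total: 3 + 1 + 0 + 0 + 0 = 4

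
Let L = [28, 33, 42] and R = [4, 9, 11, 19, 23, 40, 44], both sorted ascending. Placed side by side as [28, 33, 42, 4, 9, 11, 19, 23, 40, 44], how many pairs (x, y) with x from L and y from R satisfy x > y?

16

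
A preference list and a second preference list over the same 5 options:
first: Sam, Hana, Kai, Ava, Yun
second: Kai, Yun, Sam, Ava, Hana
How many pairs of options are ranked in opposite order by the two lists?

Assign each item its position (1..5) in the first ordering, then rewrite the second ordering as that position sequence:
positions: Sam→1, Hana→2, Kai→3, Ava→4, Yun→5
second ordering as positions: [3, 5, 1, 4, 2]
Discordant pairs = inversions in this position sequence.
3: 1, 2 → 2
5: 1, 4, 2 → 3
1: 0
4: 2 → 1
2: 0
Total: 2 + 3 + 0 + 1 + 0 = 6

6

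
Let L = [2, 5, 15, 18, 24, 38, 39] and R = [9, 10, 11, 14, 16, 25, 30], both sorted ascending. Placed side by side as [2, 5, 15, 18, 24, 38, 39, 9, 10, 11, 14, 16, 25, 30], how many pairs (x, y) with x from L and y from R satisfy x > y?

For each element r of the right run, count left-run elements greater than r:
r = 9: 15, 18, 24, 38, 39 → 5
r = 10: 15, 18, 24, 38, 39 → 5
r = 11: 15, 18, 24, 38, 39 → 5
r = 14: 15, 18, 24, 38, 39 → 5
r = 16: 18, 24, 38, 39 → 4
r = 25: 38, 39 → 2
r = 30: 38, 39 → 2
Cross-inversions: 5 + 5 + 5 + 5 + 4 + 2 + 2 = 28

28 split inversions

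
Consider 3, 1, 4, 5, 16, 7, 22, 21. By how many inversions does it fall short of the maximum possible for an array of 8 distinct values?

Maximum inversions for 8 distinct elements is C(8, 2) = 8·7/2 = 28.
Current inversions — for each element, count later smaller elements:
3: 1
1: 0
4: 0
5: 0
16: 1
7: 0
22: 1
21: 0
Current total: 1 + 0 + 0 + 0 + 1 + 0 + 1 + 0 = 3
Shortfall: 28 − 3 = 25

25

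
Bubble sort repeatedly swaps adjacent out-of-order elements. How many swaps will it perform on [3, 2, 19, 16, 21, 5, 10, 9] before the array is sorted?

12

Each adjacent swap fixes exactly one inversion, so the minimum swap count equals the number of inversions.
Count inversions — for each element, later elements that are smaller:
3: 2 → 1
2: none → 0
19: 16, 5, 10, 9 → 4
16: 5, 10, 9 → 3
21: 5, 10, 9 → 3
5: none → 0
10: 9 → 1
9: none → 0
Total inversions: 1 + 0 + 4 + 3 + 3 + 0 + 1 + 0 = 12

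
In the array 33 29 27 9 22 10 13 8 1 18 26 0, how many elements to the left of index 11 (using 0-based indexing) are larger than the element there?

11

The element at index 11 is 0.
Elements before it: 33, 29, 27, 9, 22, 10, 13, 8, 1, 18, 26
Those larger than 0: 33, 29, 27, 9, 22, 10, 13, 8, 1, 18, 26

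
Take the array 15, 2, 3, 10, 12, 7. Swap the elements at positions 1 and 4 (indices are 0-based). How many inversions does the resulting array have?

There are 12 inversions.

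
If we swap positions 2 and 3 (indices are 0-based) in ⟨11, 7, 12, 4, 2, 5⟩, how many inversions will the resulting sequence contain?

Positions 2 and 3 hold 12 and 4; after swapping, the array is [11, 7, 4, 12, 2, 5].
For each element, count later entries that are smaller:
11 → 7, 4, 2, 5 → 4
7 → 4, 2, 5 → 3
4 → 2 → 1
12 → 2, 5 → 2
2 → none → 0
5 → none → 0
Sum: 4 + 3 + 1 + 2 + 0 + 0 = 10

10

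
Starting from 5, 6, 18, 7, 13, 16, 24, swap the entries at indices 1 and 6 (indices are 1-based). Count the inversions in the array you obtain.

10

Positions 1 and 6 hold 5 and 16; after swapping, the array is [16, 6, 18, 7, 13, 5, 24].
Element-by-element contributions:
16: 4
6: 1
18: 3
7: 1
13: 1
5: 0
24: 0
Sum: 4 + 1 + 3 + 1 + 1 + 0 + 0 = 10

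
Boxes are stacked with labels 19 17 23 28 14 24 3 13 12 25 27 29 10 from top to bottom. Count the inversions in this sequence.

There are 38 out-of-order pairs.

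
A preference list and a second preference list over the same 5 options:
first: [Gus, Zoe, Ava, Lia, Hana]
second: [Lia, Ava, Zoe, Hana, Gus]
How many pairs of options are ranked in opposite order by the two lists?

7 pairs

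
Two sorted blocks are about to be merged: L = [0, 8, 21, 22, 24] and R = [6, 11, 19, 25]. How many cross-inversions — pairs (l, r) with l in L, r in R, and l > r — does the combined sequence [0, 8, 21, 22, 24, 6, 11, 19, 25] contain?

Take each right-half value and tally the left-half values above it:
r = 6: 8, 21, 22, 24 → 4
r = 11: 21, 22, 24 → 3
r = 19: 21, 22, 24 → 3
r = 25: none → 0
Cross-inversions: 4 + 3 + 3 + 0 = 10

10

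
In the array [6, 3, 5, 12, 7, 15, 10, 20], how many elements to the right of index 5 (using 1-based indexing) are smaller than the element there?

The element at index 5 is 7.
Elements after it: 15, 10, 20
None of them are smaller than 7.

0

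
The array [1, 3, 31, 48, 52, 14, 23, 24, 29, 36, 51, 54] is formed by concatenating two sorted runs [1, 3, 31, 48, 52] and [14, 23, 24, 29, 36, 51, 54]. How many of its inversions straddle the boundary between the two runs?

Count, for every r in R, how many entries of L exceed r:
r = 14: 31, 48, 52 → 3
r = 23: 31, 48, 52 → 3
r = 24: 31, 48, 52 → 3
r = 29: 31, 48, 52 → 3
r = 36: 48, 52 → 2
r = 51: 52 → 1
r = 54: none → 0
Cross-inversions: 3 + 3 + 3 + 3 + 2 + 1 + 0 = 15

15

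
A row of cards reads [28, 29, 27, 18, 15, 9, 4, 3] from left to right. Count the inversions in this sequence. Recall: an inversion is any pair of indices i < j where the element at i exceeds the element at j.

Element-by-element contributions:
28 → 27, 18, 15, 9, 4, 3 → 6
29 → 27, 18, 15, 9, 4, 3 → 6
27 → 18, 15, 9, 4, 3 → 5
18 → 15, 9, 4, 3 → 4
15 → 9, 4, 3 → 3
9 → 4, 3 → 2
4 → 3 → 1
3 → none → 0
Sum: 6 + 6 + 5 + 4 + 3 + 2 + 1 + 0 = 27

There are 27 out-of-order pairs.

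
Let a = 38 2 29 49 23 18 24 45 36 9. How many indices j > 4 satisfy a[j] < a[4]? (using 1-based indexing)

The element at index 4 is 49.
Elements after it: 23, 18, 24, 45, 36, 9
Those smaller than 49: 23, 18, 24, 45, 36, 9

6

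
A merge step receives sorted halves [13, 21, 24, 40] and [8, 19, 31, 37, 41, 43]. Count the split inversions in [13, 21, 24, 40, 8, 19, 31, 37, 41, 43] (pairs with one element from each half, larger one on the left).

Cross-inversions: 9

Count, for every r in R, how many entries of L exceed r:
r = 8: 13, 21, 24, 40 → 4
r = 19: 21, 24, 40 → 3
r = 31: 40 → 1
r = 37: 40 → 1
r = 41: none → 0
r = 43: none → 0
Cross-inversions: 4 + 3 + 1 + 1 + 0 + 0 = 9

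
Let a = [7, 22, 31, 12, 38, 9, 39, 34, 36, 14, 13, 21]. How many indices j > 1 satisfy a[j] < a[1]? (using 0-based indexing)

5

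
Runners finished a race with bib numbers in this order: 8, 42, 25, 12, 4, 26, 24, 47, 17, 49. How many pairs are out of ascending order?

16 inversions

For each element, count later entries that are smaller:
8 → 4 → 1
42 → 25, 12, 4, 26, 24, 17 → 6
25 → 12, 4, 24, 17 → 4
12 → 4 → 1
4 → none → 0
26 → 24, 17 → 2
24 → 17 → 1
47 → 17 → 1
17 → none → 0
49 → none → 0
Sum: 1 + 6 + 4 + 1 + 0 + 2 + 1 + 1 + 0 + 0 = 16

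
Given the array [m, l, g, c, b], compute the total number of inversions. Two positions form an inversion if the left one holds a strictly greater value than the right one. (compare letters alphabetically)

10 inversions

Inversion pairs (indices are 0-based):
(0,1): m > l
(0,2): m > g
(0,3): m > c
(0,4): m > b
(1,2): l > g
(1,3): l > c
(1,4): l > b
(2,3): g > c
(2,4): g > b
(3,4): c > b
That's 10 pairs.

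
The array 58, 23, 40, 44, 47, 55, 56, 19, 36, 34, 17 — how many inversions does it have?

There are 36 inversions.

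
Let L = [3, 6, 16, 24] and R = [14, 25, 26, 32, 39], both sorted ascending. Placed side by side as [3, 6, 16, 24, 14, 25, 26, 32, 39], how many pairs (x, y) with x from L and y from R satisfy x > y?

2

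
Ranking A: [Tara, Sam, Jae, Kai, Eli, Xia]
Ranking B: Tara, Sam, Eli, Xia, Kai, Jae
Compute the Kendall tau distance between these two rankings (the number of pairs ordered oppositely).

There are 5 discordant pairs.

Assign each item its position (1..6) in the first ordering, then rewrite the second ordering as that position sequence:
positions: Tara→1, Sam→2, Jae→3, Kai→4, Eli→5, Xia→6
second ordering as positions: [1, 2, 5, 6, 4, 3]
Discordant pairs = inversions in this position sequence.
1: 0
2: 0
5: 4, 3 → 2
6: 4, 3 → 2
4: 3 → 1
3: 0
Total: 0 + 0 + 2 + 2 + 1 + 0 = 5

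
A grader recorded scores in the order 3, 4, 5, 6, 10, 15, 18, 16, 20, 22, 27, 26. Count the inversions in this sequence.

2

Element-by-element contributions:
3: 0
4: 0
5: 0
6: 0
10: 0
15: 0
18: 1
16: 0
20: 0
22: 0
27: 1
26: 0
Sum: 0 + 0 + 0 + 0 + 0 + 0 + 1 + 0 + 0 + 0 + 1 + 0 = 2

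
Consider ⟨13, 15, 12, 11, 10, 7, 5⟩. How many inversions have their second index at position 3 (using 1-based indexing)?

The element at index 3 is 12.
Elements before it: 13, 15
Those larger than 12: 13, 15

2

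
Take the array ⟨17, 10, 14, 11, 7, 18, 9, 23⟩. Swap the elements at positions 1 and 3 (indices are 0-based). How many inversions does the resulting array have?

14

Positions 1 and 3 hold 10 and 11; after swapping, the array is [17, 11, 14, 10, 7, 18, 9, 23].
Element-by-element contributions:
17 → 11, 14, 10, 7, 9 → 5
11 → 10, 7, 9 → 3
14 → 10, 7, 9 → 3
10 → 7, 9 → 2
7 → none → 0
18 → 9 → 1
9 → none → 0
23 → none → 0
Sum: 5 + 3 + 3 + 2 + 0 + 1 + 0 + 0 = 14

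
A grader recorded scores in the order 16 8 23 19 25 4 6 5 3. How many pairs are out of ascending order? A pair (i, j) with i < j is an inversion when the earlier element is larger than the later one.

26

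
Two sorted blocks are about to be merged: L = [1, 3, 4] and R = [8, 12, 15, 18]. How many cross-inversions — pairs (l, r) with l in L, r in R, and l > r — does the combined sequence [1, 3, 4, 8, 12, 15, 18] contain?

For each element r of the right run, count left-run elements greater than r:
r = 8: none → 0
r = 12: none → 0
r = 15: none → 0
r = 18: none → 0
Cross-inversions: 0 + 0 + 0 + 0 = 0

Cross-inversions: 0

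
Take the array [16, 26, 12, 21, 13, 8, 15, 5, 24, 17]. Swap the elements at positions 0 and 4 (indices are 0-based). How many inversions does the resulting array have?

Positions 0 and 4 hold 16 and 13; after swapping, the array is [13, 26, 12, 21, 16, 8, 15, 5, 24, 17].
Count, for each position, how many later elements it exceeds:
13 → 12, 8, 5 → 3
26 → 12, 21, 16, 8, 15, 5, 24, 17 → 8
12 → 8, 5 → 2
21 → 16, 8, 15, 5, 17 → 5
16 → 8, 15, 5 → 3
8 → 5 → 1
15 → 5 → 1
5 → none → 0
24 → 17 → 1
17 → none → 0
Sum: 3 + 8 + 2 + 5 + 3 + 1 + 1 + 0 + 1 + 0 = 24

24 inversions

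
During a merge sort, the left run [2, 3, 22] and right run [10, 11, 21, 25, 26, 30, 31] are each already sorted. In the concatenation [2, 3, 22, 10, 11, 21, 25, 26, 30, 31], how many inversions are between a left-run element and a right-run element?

For each element r of the right run, count left-run elements greater than r:
r = 10: 22 → 1
r = 11: 22 → 1
r = 21: 22 → 1
r = 25: none → 0
r = 26: none → 0
r = 30: none → 0
r = 31: none → 0
Cross-inversions: 1 + 1 + 1 + 0 + 0 + 0 + 0 = 3

3 split inversions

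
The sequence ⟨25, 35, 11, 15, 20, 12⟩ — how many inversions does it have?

Inversions: 10

Count, for each position, how many later elements it exceeds:
25: 4
35: 4
11: 0
15: 1
20: 1
12: 0
Sum: 4 + 4 + 0 + 1 + 1 + 0 = 10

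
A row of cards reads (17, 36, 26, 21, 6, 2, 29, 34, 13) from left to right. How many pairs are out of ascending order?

20

Sweep left to right; for each value list the smaller values that follow it:
17 → 6, 2, 13 → 3
36 → 26, 21, 6, 2, 29, 34, 13 → 7
26 → 21, 6, 2, 13 → 4
21 → 6, 2, 13 → 3
6 → 2 → 1
2 → none → 0
29 → 13 → 1
34 → 13 → 1
13 → none → 0
Sum: 3 + 7 + 4 + 3 + 1 + 0 + 1 + 1 + 0 = 20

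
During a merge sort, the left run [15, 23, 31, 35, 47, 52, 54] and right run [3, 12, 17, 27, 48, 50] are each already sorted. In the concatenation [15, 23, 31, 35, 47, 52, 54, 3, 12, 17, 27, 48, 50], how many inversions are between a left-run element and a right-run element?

For each element r of the right run, count left-run elements greater than r:
r = 3: 15, 23, 31, 35, 47, 52, 54 → 7
r = 12: 15, 23, 31, 35, 47, 52, 54 → 7
r = 17: 23, 31, 35, 47, 52, 54 → 6
r = 27: 31, 35, 47, 52, 54 → 5
r = 48: 52, 54 → 2
r = 50: 52, 54 → 2
Cross-inversions: 7 + 7 + 6 + 5 + 2 + 2 = 29

29 split inversions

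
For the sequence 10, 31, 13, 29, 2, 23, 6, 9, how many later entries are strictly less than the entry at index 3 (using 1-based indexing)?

3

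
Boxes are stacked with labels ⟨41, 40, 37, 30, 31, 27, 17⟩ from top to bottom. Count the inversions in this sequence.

20 inversions

Element-by-element contributions:
41: 6
40: 5
37: 4
30: 2
31: 2
27: 1
17: 0
Sum: 6 + 5 + 4 + 2 + 2 + 1 + 0 = 20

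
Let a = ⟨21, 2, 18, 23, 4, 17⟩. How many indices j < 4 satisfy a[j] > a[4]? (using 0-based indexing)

The element at index 4 is 4.
Elements before it: 21, 2, 18, 23
Those larger than 4: 21, 18, 23

3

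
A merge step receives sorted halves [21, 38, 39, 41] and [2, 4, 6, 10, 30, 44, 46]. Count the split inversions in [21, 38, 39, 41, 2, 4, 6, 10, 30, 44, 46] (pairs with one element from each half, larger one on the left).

Take each right-half value and tally the left-half values above it:
r = 2: 21, 38, 39, 41 → 4
r = 4: 21, 38, 39, 41 → 4
r = 6: 21, 38, 39, 41 → 4
r = 10: 21, 38, 39, 41 → 4
r = 30: 38, 39, 41 → 3
r = 44: none → 0
r = 46: none → 0
Cross-inversions: 4 + 4 + 4 + 4 + 3 + 0 + 0 = 19

19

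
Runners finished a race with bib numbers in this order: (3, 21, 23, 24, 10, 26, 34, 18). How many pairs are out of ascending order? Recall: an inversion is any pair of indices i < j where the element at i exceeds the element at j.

Element-by-element contributions:
3 → none → 0
21 → 10, 18 → 2
23 → 10, 18 → 2
24 → 10, 18 → 2
10 → none → 0
26 → 18 → 1
34 → 18 → 1
18 → none → 0
Sum: 0 + 2 + 2 + 2 + 0 + 1 + 1 + 0 = 8

There are 8 out-of-order pairs.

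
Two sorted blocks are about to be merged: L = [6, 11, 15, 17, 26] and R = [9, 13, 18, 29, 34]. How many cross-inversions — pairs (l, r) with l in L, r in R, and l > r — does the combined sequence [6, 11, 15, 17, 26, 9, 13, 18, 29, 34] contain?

8

Take each right-half value and tally the left-half values above it:
r = 9: 11, 15, 17, 26 → 4
r = 13: 15, 17, 26 → 3
r = 18: 26 → 1
r = 29: none → 0
r = 34: none → 0
Cross-inversions: 4 + 3 + 1 + 0 + 0 = 8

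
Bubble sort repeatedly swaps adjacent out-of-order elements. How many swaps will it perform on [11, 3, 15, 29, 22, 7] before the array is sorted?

There are 6 adjacent swaps.

Each adjacent swap fixes exactly one inversion, so the minimum swap count equals the number of inversions.
Count inversions — for each element, later elements that are smaller:
11: 3, 7 → 2
3: none → 0
15: 7 → 1
29: 22, 7 → 2
22: 7 → 1
7: none → 0
Total inversions: 2 + 0 + 1 + 2 + 1 + 0 = 6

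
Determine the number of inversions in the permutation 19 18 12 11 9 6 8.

Sweep left to right; for each value list the smaller values that follow it:
19 → 18, 12, 11, 9, 6, 8 → 6
18 → 12, 11, 9, 6, 8 → 5
12 → 11, 9, 6, 8 → 4
11 → 9, 6, 8 → 3
9 → 6, 8 → 2
6 → none → 0
8 → none → 0
Sum: 6 + 5 + 4 + 3 + 2 + 0 + 0 = 20

There are 20 out-of-order pairs.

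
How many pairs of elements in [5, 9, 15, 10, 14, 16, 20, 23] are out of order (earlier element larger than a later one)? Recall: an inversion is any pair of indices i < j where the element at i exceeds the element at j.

2 out-of-order pairs

For each element, count later entries that are smaller:
5: 0
9: 0
15: 2
10: 0
14: 0
16: 0
20: 0
23: 0
Sum: 0 + 0 + 2 + 0 + 0 + 0 + 0 + 0 = 2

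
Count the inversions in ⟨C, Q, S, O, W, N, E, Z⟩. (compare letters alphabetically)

11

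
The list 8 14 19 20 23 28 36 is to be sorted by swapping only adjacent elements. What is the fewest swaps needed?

There are 0 adjacent swaps.

Minimum adjacent swaps = number of inversions (each swap of adjacent out-of-order elements removes one inversion and no swap can remove more).
Count inversions — for each element, later elements that are smaller:
8: none → 0
14: none → 0
19: none → 0
20: none → 0
23: none → 0
28: none → 0
36: none → 0
Total inversions: 0 + 0 + 0 + 0 + 0 + 0 + 0 = 0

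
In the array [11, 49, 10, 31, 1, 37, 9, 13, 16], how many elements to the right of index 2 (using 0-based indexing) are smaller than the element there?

The element at index 2 is 10.
Elements after it: 31, 1, 37, 9, 13, 16
Those smaller than 10: 1, 9

2 such elements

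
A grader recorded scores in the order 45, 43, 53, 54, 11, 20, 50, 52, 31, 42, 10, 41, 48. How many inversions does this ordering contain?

Count, for each position, how many later elements it exceeds:
45: 7
43: 6
53: 9
54: 9
11: 1
20: 1
50: 5
52: 5
31: 1
42: 2
10: 0
41: 0
48: 0
Sum: 7 + 6 + 9 + 9 + 1 + 1 + 5 + 5 + 1 + 2 + 0 + 0 + 0 = 46

46 inversions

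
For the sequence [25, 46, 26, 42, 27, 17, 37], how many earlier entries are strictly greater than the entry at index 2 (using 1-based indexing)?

0

The element at index 2 is 46.
Elements before it: 25
None of them are larger than 46.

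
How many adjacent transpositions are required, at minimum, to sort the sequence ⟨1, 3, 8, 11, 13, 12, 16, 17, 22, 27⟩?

1 swap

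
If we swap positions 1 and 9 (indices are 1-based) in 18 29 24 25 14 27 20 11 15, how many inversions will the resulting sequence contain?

23 inversions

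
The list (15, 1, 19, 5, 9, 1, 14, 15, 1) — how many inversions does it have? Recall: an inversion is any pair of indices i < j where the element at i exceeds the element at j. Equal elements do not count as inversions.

Element-by-element contributions:
15 → 1, 5, 9, 1, 14, 1 → 6
1 → none → 0
19 → 5, 9, 1, 14, 15, 1 → 6
5 → 1, 1 → 2
9 → 1, 1 → 2
1 → none → 0
14 → 1 → 1
15 → 1 → 1
1 → none → 0
Sum: 6 + 0 + 6 + 2 + 2 + 0 + 1 + 1 + 0 = 18

18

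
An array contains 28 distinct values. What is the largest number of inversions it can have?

378

The maximum occurs when the array is in strictly decreasing order: every one of the C(28, 2) pairs is inverted.
C(28, 2) = 28·27/2 = 378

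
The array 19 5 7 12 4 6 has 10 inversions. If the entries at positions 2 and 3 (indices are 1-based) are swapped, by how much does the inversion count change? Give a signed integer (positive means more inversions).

+1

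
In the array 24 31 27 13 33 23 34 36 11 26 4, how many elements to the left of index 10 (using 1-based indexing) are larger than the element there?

5

The element at index 10 is 26.
Elements before it: 24, 31, 27, 13, 33, 23, 34, 36, 11
Those larger than 26: 31, 27, 33, 34, 36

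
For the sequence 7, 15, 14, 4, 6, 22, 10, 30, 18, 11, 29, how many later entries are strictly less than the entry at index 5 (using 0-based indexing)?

The element at index 5 is 22.
Elements after it: 10, 30, 18, 11, 29
Those smaller than 22: 10, 18, 11

3 such elements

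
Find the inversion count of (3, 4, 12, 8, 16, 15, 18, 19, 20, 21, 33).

Inversions: 2

Count, for each position, how many later elements it exceeds:
3 → none → 0
4 → none → 0
12 → 8 → 1
8 → none → 0
16 → 15 → 1
15 → none → 0
18 → none → 0
19 → none → 0
20 → none → 0
21 → none → 0
33 → none → 0
Sum: 0 + 0 + 1 + 0 + 1 + 0 + 0 + 0 + 0 + 0 + 0 = 2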